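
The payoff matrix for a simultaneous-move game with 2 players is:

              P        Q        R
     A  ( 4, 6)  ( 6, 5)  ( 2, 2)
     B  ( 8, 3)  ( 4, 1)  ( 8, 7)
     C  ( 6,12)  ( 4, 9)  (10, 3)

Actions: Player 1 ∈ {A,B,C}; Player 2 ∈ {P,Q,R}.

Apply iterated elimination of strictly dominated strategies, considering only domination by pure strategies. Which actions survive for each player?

IESDS → P1:{B,C} P2:{P,R}

P2 drop Q (P beats it: A:6>5 B:3>1 C:12>9)
P1 drop A (B beats it: P:8>4 R:8>2)
P1→{B,C} P2→{P,R}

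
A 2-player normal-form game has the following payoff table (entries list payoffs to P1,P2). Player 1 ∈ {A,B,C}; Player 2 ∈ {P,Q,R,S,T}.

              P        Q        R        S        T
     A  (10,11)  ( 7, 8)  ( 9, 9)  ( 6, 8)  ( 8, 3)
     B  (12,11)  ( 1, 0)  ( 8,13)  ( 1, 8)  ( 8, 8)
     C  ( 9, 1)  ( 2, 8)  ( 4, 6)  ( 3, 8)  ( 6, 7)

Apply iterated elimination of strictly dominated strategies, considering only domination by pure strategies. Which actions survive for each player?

Remaining: P1:{A,B} P2:{P,R}

P1 drop C (A beats it: P:10>9 Q:7>2 R:9>4 S:6>3 T:8>6)
P2 drop Q (P beats it: A:11>8 B:11>0)
P2 drop S (P beats it: A:11>8 B:11>8)
P2 drop T (P beats it: A:11>3 B:11>8)
P1→{A,B} P2→{P,R}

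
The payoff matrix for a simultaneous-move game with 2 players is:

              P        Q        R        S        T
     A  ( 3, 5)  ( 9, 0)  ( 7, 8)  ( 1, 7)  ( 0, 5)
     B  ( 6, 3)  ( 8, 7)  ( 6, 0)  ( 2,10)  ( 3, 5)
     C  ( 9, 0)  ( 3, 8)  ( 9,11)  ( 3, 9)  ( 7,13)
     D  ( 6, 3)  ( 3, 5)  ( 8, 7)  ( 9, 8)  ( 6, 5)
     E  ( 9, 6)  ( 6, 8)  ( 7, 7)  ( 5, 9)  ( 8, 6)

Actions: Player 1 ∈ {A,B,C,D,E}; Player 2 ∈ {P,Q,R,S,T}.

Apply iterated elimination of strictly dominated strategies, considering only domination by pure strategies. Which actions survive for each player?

P2 drop P (S beats it: A:7>5 B:10>3 C:9>0 D:8>3 E:9>6)
P2 drop Q (S beats it: A:7>0 B:10>7 C:9>8 D:8>5 E:9>8)
P1 drop A (C beats it: R:9>7 S:3>1 T:7>0)
P1 drop B (C beats it: R:9>6 S:3>2 T:7>3)
P1→{C,D,E} P2→{R,S,T}

IESDS → P1:{C,D,E} P2:{R,S,T}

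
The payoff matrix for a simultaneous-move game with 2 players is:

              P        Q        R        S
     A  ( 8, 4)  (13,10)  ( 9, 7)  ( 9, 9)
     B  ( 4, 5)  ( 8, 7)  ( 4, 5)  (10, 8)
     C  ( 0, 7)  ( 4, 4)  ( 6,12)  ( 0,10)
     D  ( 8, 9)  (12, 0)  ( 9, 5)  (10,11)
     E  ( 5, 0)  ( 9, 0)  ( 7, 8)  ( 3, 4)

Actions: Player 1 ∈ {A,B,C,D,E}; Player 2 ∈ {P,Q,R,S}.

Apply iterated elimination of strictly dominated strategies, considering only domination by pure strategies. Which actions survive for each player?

Remaining: P1:{A,B,D} P2:{Q,S}

P1 drop C (A beats it: P:8>0 Q:13>4 R:9>6 S:9>0)
P1 drop E (A beats it: P:8>5 Q:13>9 R:9>7 S:9>3)
P2 drop P (S beats it: A:9>4 B:8>5 D:11>9)
P2 drop R (S beats it: A:9>7 B:8>5 D:11>5)
P1→{A,B,D} P2→{Q,S}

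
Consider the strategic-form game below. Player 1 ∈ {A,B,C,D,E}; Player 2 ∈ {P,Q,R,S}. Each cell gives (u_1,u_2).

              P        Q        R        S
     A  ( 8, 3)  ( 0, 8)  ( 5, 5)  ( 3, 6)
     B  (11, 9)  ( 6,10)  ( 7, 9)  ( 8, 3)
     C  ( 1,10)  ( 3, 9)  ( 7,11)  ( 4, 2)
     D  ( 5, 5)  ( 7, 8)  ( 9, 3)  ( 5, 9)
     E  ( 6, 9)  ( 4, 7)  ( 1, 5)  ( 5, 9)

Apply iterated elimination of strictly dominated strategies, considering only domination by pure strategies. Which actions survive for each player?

P1 drop A (B beats it: P:11>8 Q:6>0 R:7>5 S:8>3)
P1 drop C (D beats it: P:5>1 Q:7>3 R:9>7 S:5>4)
P1 drop E (B beats it: P:11>6 Q:6>4 R:7>1 S:8>5)
P2 drop P (Q beats it: B:10>9 D:8>5)
P2 drop R (Q beats it: B:10>9 D:8>3)
P1→{B,D} P2→{Q,S}

Remaining: P1:{B,D} P2:{Q,S}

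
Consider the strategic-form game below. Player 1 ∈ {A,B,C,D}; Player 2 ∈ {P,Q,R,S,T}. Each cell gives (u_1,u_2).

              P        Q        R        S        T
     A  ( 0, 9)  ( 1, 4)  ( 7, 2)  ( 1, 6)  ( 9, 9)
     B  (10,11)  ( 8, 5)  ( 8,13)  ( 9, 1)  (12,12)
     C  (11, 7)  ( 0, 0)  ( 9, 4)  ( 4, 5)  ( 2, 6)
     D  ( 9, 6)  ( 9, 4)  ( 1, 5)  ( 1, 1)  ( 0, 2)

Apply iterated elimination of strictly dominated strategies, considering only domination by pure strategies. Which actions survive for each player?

P1 drop A (B beats it: P:10>0 Q:8>1 R:8>7 S:9>1 T:12>9)
P2 drop Q (P beats it: B:11>5 C:7>0 D:6>4)
P1 drop D (B beats it: P:10>9 R:8>1 S:9>1 T:12>0)
P2 drop S (P beats it: B:11>1 C:7>5)
P1→{B,C} P2→{P,R,T}

Survivors P1:{B,C} P2:{P,R,T}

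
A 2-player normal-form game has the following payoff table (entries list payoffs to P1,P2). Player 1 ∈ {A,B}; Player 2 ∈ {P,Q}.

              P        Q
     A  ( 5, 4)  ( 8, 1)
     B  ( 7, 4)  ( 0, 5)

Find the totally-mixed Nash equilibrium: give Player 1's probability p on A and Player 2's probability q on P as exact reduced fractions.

P1 indiff ⇒ q·5+(1-q)·8 = q·7+(1-q)·0 ⇒ q(-2) = (1-q)(-8) ⇒ q = 4/5
P2 indiff ⇒ p·4+(1-p)·4 = p·1+(1-p)·5 ⇒ p(3) = (1-p)(1) ⇒ p = 1/4

P1 mixes 1/4 on A; P2 mixes 4/5 on P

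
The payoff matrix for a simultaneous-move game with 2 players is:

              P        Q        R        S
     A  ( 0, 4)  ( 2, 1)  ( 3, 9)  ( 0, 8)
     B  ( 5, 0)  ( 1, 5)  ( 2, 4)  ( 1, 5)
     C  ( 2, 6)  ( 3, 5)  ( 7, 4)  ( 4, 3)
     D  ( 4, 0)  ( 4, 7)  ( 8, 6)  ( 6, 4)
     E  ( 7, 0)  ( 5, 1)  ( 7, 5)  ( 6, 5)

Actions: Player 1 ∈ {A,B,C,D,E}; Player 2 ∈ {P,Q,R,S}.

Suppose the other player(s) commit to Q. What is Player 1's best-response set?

u_1(A vs Q) = 2
u_1(B vs Q) = 1
u_1(C vs Q) = 3
u_1(D vs Q) = 4
u_1(E vs Q) = 5
max payoff 5 at {E}

BR_1 = {E}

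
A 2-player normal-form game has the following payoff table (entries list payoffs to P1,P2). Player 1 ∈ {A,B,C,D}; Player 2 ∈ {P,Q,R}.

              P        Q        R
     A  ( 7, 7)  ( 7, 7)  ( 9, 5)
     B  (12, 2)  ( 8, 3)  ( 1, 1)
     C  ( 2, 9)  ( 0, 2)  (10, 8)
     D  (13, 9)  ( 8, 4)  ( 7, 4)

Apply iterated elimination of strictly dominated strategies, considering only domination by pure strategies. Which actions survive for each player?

P2 drop R (P beats it: A:7>5 B:2>1 C:9>8 D:9>4)
P1 drop A (B beats it: P:12>7 Q:8>7)
P1 drop C (B beats it: P:12>2 Q:8>0)
P1→{B,D} P2→{P,Q}

Remaining: P1:{B,D} P2:{P,Q}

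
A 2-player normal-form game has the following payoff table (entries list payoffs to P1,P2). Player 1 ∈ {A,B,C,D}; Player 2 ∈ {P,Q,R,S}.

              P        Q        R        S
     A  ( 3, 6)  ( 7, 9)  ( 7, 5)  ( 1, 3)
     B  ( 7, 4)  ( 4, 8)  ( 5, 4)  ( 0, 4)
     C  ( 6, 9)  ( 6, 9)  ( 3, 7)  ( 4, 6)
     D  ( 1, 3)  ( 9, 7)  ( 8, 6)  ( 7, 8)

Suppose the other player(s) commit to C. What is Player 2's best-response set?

P2 best: {P,Q}

u_2(P vs C) = 9
u_2(Q vs C) = 9
u_2(R vs C) = 7
u_2(S vs C) = 6
max payoff 9 at {P,Q}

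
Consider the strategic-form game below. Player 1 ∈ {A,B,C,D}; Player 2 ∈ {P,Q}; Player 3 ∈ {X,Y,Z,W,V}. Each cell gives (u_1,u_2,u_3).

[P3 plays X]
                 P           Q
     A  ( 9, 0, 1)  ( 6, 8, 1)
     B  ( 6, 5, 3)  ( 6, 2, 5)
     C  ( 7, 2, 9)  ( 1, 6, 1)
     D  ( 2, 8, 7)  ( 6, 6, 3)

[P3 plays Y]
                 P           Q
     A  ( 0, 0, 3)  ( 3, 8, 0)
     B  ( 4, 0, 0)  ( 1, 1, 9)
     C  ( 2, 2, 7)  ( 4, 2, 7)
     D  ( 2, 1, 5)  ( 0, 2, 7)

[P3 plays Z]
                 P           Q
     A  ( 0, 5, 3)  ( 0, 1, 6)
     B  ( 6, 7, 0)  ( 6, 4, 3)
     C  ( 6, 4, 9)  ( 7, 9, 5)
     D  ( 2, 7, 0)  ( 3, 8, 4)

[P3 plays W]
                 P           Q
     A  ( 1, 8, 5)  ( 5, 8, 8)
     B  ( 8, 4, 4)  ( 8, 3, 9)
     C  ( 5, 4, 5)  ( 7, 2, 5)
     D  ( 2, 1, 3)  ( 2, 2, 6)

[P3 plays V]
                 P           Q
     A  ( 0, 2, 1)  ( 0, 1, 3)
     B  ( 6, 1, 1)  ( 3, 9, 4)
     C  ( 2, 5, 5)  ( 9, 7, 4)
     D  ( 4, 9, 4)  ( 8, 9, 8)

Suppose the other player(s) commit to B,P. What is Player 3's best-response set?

BR_3 = {W}

u_3(X vs B,P) = 3
u_3(Y vs B,P) = 0
u_3(Z vs B,P) = 0
u_3(W vs B,P) = 4
u_3(V vs B,P) = 1
max payoff 4 at {W}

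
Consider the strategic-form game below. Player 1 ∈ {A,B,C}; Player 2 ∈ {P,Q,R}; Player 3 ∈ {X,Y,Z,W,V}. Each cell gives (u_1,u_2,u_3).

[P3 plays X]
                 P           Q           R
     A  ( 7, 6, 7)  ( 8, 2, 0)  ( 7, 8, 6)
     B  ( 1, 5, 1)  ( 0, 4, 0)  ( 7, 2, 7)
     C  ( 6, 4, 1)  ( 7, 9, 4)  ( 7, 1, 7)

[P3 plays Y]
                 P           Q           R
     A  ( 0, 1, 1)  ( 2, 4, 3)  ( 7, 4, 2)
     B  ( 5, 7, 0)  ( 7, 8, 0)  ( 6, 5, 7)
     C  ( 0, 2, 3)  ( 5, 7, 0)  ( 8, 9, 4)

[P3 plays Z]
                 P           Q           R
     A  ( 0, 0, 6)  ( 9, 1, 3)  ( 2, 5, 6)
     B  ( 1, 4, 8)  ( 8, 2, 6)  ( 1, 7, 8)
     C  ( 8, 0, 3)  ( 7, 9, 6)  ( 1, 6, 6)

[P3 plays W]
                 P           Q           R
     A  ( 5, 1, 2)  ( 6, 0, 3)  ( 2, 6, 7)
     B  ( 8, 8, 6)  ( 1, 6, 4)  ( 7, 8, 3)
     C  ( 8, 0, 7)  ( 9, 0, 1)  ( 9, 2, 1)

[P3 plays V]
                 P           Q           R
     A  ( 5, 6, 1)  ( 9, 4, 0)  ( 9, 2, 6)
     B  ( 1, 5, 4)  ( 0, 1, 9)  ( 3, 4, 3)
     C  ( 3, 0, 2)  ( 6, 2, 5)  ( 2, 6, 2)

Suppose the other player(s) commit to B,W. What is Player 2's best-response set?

argmax u_2 = {P,R}

u_2(P vs B,W) = 8
u_2(Q vs B,W) = 6
u_2(R vs B,W) = 8
max payoff 8 at {P,R}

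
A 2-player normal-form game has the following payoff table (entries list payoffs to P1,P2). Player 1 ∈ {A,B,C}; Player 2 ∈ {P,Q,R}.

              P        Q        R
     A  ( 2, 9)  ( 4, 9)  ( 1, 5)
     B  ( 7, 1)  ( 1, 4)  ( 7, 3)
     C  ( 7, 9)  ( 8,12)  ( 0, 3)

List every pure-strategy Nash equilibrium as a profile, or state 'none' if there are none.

NE set: (C,Q)

(A,P): not NE [P1→C gives 7>2]
(A,Q): not NE [P1→C gives 8>4]
(A,R): not NE [P1→B gives 7>1; P2→Q gives 9>5]
(B,P): not NE [P2→Q gives 4>1]
(B,Q): not NE [P1→C gives 8>1]
(B,R): not NE [P2→Q gives 4>3]
(C,P): not NE [P2→Q gives 12>9]
(C,Q): NE
(C,R): not NE [P1→B gives 7>0; P2→Q gives 12>3]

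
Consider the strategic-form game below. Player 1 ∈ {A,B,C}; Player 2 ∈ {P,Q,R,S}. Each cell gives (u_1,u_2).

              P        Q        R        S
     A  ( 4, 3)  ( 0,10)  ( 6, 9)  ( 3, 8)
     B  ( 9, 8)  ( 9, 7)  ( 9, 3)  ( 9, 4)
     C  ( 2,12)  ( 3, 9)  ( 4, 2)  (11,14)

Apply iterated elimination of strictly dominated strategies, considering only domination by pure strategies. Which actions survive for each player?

Remaining: P1:{B,C} P2:{P,S}

P1 drop A (B beats it: P:9>4 Q:9>0 R:9>6 S:9>3)
P2 drop Q (P beats it: B:8>7 C:12>9)
P2 drop R (P beats it: B:8>3 C:12>2)
P1→{B,C} P2→{P,S}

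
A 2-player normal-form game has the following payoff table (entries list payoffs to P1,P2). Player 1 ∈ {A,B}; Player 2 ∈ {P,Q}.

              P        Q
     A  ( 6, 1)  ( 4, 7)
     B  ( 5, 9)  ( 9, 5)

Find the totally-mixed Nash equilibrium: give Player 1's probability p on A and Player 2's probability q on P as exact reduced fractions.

P1 indiff ⇒ q·6+(1-q)·4 = q·5+(1-q)·9 ⇒ q(1) = (1-q)(5) ⇒ q = 5/6
P2 indiff ⇒ p·1+(1-p)·9 = p·7+(1-p)·5 ⇒ p(-6) = (1-p)(-4) ⇒ p = 2/5

P1 mixes 2/5 on A; P2 mixes 5/6 on P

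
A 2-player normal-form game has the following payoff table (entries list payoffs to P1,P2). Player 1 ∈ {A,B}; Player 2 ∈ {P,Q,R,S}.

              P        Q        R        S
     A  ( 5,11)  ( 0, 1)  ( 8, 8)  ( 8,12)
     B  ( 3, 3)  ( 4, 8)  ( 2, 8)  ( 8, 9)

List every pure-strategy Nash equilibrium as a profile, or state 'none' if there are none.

PSNE = {(A,S), (B,S)}

(A,P): not NE [P2→S gives 12>11]
(A,Q): not NE [P1→B gives 4>0; P2→S gives 12>1]
(A,R): not NE [P2→S gives 12>8]
(A,S): NE
(B,P): not NE [P1→A gives 5>3; P2→S gives 9>3]
(B,Q): not NE [P2→S gives 9>8]
(B,R): not NE [P1→A gives 8>2; P2→S gives 9>8]
(B,S): NE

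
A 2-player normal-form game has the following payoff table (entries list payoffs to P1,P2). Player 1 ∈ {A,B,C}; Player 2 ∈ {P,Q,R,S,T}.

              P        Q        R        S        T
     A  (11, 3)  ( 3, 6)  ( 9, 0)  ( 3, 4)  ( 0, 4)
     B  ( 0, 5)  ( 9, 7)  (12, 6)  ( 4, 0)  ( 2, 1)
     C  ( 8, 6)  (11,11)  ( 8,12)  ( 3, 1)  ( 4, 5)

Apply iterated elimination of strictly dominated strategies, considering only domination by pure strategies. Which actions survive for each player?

P2 drop P (Q beats it: A:6>3 B:7>5 C:11>6)
P1 drop A (B beats it: Q:9>3 R:12>9 S:4>3 T:2>0)
P2 drop S (Q beats it: B:7>0 C:11>1)
P2 drop T (Q beats it: B:7>1 C:11>5)
P1→{B,C} P2→{Q,R}

Remaining: P1:{B,C} P2:{Q,R}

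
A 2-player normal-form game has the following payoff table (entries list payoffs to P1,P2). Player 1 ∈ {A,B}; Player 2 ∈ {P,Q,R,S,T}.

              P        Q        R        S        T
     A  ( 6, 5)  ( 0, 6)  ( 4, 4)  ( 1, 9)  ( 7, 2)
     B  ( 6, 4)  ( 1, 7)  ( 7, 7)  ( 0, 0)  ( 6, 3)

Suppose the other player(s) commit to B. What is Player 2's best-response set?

u_2(P vs B) = 4
u_2(Q vs B) = 7
u_2(R vs B) = 7
u_2(S vs B) = 0
u_2(T vs B) = 3
max payoff 7 at {Q,R}

BR_2 = {Q,R}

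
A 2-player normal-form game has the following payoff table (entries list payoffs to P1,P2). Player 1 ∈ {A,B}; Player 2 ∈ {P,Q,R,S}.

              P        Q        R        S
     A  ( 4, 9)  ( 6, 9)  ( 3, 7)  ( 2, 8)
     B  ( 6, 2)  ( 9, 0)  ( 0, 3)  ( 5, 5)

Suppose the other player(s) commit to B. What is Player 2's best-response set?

BR_2 = {S}

u_2(P vs B) = 2
u_2(Q vs B) = 0
u_2(R vs B) = 3
u_2(S vs B) = 5
max payoff 5 at {S}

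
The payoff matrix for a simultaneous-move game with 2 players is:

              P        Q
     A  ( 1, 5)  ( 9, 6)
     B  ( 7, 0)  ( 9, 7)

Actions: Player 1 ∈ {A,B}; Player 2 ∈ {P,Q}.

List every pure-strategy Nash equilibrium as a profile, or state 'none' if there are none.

(A,P): not NE [P1→B gives 7>1; P2→Q gives 6>5]
(A,Q): NE
(B,P): not NE [P2→Q gives 7>0]
(B,Q): NE

PSNE = {(A,Q), (B,Q)}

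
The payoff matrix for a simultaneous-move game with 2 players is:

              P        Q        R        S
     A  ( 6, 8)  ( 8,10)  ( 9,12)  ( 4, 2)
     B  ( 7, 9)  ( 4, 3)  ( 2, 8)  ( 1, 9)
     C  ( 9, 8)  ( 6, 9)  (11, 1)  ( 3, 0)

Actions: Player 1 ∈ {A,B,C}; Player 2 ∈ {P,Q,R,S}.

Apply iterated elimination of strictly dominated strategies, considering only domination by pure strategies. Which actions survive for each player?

Remaining: P1:{A,C} P2:{Q,R}

P1 drop B (C beats it: P:9>7 Q:6>4 R:11>2 S:3>1)
P2 drop P (Q beats it: A:10>8 C:9>8)
P2 drop S (Q beats it: A:10>2 C:9>0)
P1→{A,C} P2→{Q,R}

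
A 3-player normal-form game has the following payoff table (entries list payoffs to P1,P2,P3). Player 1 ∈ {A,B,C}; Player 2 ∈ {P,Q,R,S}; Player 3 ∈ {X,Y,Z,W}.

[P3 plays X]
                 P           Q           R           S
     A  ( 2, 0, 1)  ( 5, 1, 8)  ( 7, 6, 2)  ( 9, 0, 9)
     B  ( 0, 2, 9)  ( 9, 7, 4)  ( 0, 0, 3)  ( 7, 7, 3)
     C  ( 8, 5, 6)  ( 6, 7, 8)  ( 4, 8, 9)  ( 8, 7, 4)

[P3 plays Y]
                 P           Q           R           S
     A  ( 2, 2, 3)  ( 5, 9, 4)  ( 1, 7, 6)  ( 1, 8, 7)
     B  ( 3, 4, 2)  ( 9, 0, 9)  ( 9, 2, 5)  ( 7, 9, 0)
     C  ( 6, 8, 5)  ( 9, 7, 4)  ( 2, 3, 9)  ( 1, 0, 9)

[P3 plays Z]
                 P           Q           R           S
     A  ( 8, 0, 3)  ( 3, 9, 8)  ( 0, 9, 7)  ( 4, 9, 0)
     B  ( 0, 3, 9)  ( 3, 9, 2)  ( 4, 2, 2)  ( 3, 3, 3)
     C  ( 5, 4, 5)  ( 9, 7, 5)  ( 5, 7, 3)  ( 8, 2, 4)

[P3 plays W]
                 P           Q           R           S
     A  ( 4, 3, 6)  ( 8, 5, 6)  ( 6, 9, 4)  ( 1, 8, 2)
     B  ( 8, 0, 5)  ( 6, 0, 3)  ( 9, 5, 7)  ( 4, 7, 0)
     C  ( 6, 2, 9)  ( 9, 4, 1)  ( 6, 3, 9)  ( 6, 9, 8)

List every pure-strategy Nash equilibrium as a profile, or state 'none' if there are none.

(A,P,X): not NE [P1→C gives 8>2; P2→R gives 6>0; P3→W gives 6>1]
(A,P,Y): not NE [P1→C gives 6>2; P2→Q gives 9>2; P3→W gives 6>3]
(A,P,Z): not NE [P2→S gives 9>0; P3→W gives 6>3]
(A,P,W): not NE [P1→B gives 8>4; P2→R gives 9>3]
(A,Q,X): not NE [P1→B gives 9>5; P2→R gives 6>1]
(A,Q,Y): not NE [P1→C gives 9>5; P3→Z gives 8>4]
(A,Q,Z): not NE [P1→C gives 9>3]
(A,Q,W): not NE [P1→C gives 9>8; P2→R gives 9>5; P3→Z gives 8>6]
(A,R,X): not NE [P3→Z gives 7>2]
(A,R,Y): not NE [P1→B gives 9>1; P2→Q gives 9>7; P3→Z gives 7>6]
(A,R,Z): not NE [P1→C gives 5>0]
(A,R,W): not NE [P1→B gives 9>6; P3→Z gives 7>4]
(A,S,X): not NE [P2→R gives 6>0]
(A,S,Y): not NE [P1→B gives 7>1; P2→Q gives 9>8; P3→X gives 9>7]
(A,S,Z): not NE [P1→C gives 8>4; P3→X gives 9>0]
(A,S,W): not NE [P1→C gives 6>1; P2→R gives 9>8; P3→X gives 9>2]
(B,P,X): not NE [P1→C gives 8>0; P2→S gives 7>2]
(B,P,Y): not NE [P1→C gives 6>3; P2→S gives 9>4; P3→Z gives 9>2]
(B,P,Z): not NE [P1→A gives 8>0; P2→Q gives 9>3]
(B,P,W): not NE [P2→S gives 7>0; P3→Z gives 9>5]
(B,Q,X): not NE [P3→Y gives 9>4]
(B,Q,Y): not NE [P2→S gives 9>0]
(B,Q,Z): not NE [P1→C gives 9>3; P3→Y gives 9>2]
(B,Q,W): not NE [P1→C gives 9>6; P2→S gives 7>0; P3→Y gives 9>3]
(B,R,X): not NE [P1→A gives 7>0; P2→S gives 7>0; P3→W gives 7>3]
(B,R,Y): not NE [P2→S gives 9>2; P3→W gives 7>5]
(B,R,Z): not NE [P1→C gives 5>4; P2→Q gives 9>2; P3→W gives 7>2]
(B,R,W): not NE [P2→S gives 7>5]
(B,S,X): not NE [P1→A gives 9>7]
(B,S,Y): not NE [P3→Z gives 3>0]
(B,S,Z): not NE [P1→C gives 8>3; P2→Q gives 9>3]
(B,S,W): not NE [P1→C gives 6>4; P3→Z gives 3>0]
(C,P,X): not NE [P2→R gives 8>5; P3→W gives 9>6]
(C,P,Y): not NE [P3→W gives 9>5]
(C,P,Z): not NE [P1→A gives 8>5; P2→R gives 7>4; P3→W gives 9>5]
(C,P,W): not NE [P1→B gives 8>6; P2→S gives 9>2]
(C,Q,X): not NE [P1→B gives 9>6; P2→R gives 8>7]
(C,Q,Y): not NE [P2→P gives 8>7; P3→X gives 8>4]
(C,Q,Z): not NE [P3→X gives 8>5]
(C,Q,W): not NE [P2→S gives 9>4; P3→X gives 8>1]
(C,R,X): not NE [P1→A gives 7>4]
(C,R,Y): not NE [P1→B gives 9>2; P2→P gives 8>3]
(C,R,Z): not NE [P3→W gives 9>3]
(C,R,W): not NE [P1→B gives 9>6; P2→S gives 9>3]
(C,S,X): not NE [P1→A gives 9>8; P2→R gives 8>7; P3→Y gives 9>4]
(C,S,Y): not NE [P1→B gives 7>1; P2→P gives 8>0]
(C,S,Z): not NE [P2→R gives 7>2; P3→Y gives 9>4]
(C,S,W): not NE [P3→Y gives 9>8]

No pure NE.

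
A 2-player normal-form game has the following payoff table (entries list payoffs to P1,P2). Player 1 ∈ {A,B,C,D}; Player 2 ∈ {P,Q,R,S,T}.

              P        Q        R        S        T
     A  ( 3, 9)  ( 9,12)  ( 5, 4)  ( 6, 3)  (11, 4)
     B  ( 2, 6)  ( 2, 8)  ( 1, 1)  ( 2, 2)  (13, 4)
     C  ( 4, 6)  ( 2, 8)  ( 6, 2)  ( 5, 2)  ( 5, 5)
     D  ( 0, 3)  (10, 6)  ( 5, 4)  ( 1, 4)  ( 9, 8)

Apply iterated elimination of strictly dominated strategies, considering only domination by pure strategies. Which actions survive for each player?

P2 drop P (Q beats it: A:12>9 B:8>6 C:8>6 D:6>3)
P2 drop R (Q beats it: A:12>4 B:8>1 C:8>2 D:6>4)
P1 drop C (A beats it: Q:9>2 S:6>5 T:11>5)
P2 drop S (Q beats it: A:12>3 B:8>2 D:6>4)
P1→{A,B,D} P2→{Q,T}

Survivors P1:{A,B,D} P2:{Q,T}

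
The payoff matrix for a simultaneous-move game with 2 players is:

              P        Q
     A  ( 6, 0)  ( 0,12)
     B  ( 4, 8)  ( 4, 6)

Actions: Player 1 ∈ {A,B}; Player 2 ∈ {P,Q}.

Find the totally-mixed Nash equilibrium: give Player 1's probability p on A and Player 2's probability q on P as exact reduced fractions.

P1 indiff ⇒ q·6+(1-q)·0 = q·4+(1-q)·4 ⇒ q(2) = (1-q)(4) ⇒ q = 2/3
P2 indiff ⇒ p·0+(1-p)·8 = p·12+(1-p)·6 ⇒ p(-12) = (1-p)(-2) ⇒ p = 1/7

P1 mixes 1/7 on A; P2 mixes 2/3 on P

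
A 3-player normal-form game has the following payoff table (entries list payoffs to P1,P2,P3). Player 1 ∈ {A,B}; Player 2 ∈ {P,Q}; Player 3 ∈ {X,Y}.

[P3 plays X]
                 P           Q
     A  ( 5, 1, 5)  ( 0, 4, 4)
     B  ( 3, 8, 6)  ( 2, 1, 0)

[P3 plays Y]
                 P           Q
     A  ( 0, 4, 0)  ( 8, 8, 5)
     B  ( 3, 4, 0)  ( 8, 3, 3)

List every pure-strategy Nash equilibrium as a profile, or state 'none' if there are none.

PSNE = {(A,Q,Y)}

(A,P,X): not NE [P2→Q gives 4>1]
(A,P,Y): not NE [P1→B gives 3>0; P2→Q gives 8>4; P3→X gives 5>0]
(A,Q,X): not NE [P1→B gives 2>0; P3→Y gives 5>4]
(A,Q,Y): NE
(B,P,X): not NE [P1→A gives 5>3]
(B,P,Y): not NE [P3→X gives 6>0]
(B,Q,X): not NE [P2→P gives 8>1; P3→Y gives 3>0]
(B,Q,Y): not NE [P2→P gives 4>3]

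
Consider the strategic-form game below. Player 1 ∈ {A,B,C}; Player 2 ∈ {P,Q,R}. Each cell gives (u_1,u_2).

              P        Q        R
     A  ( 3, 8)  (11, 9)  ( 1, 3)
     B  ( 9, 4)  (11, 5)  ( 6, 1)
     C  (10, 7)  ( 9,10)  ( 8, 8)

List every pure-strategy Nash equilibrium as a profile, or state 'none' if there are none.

Nash profiles: (A,Q), (B,Q)

(A,P): not NE [P1→C gives 10>3; P2→Q gives 9>8]
(A,Q): NE
(A,R): not NE [P1→C gives 8>1; P2→Q gives 9>3]
(B,P): not NE [P1→C gives 10>9; P2→Q gives 5>4]
(B,Q): NE
(B,R): not NE [P1→C gives 8>6; P2→Q gives 5>1]
(C,P): not NE [P2→Q gives 10>7]
(C,Q): not NE [P1→B gives 11>9]
(C,R): not NE [P2→Q gives 10>8]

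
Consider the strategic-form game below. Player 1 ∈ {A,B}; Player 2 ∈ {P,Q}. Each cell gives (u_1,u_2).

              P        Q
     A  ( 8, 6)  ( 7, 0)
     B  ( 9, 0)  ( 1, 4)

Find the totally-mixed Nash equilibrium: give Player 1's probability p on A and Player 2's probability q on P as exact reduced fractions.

P1 indiff ⇒ q·8+(1-q)·7 = q·9+(1-q)·1 ⇒ q(-1) = (1-q)(-6) ⇒ q = 6/7
P2 indiff ⇒ p·6+(1-p)·0 = p·0+(1-p)·4 ⇒ p(6) = (1-p)(4) ⇒ p = 2/5

P1 mixes 2/5 on A; P2 mixes 6/7 on P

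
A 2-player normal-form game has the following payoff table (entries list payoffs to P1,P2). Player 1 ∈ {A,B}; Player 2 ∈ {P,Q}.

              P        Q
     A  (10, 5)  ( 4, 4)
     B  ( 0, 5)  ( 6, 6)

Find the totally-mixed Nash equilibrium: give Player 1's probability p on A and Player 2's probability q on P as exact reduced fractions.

(p,q) = (1/2, 1/6)

P1 indiff ⇒ q·10+(1-q)·4 = q·0+(1-q)·6 ⇒ q(10) = (1-q)(2) ⇒ q = 1/6
P2 indiff ⇒ p·5+(1-p)·5 = p·4+(1-p)·6 ⇒ p(1) = (1-p)(1) ⇒ p = 1/2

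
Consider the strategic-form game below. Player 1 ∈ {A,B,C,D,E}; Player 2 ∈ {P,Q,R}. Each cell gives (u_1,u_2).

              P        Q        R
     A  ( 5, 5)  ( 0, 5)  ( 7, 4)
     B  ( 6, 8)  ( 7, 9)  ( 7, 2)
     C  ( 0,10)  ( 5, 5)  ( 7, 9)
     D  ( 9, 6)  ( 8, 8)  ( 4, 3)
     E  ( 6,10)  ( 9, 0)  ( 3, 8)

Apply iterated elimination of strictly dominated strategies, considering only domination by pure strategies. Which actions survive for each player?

P2 drop R (P beats it: A:5>4 B:8>2 C:10>9 D:6>3 E:10>8)
P1 drop A (B beats it: P:6>5 Q:7>0)
P1 drop B (D beats it: P:9>6 Q:8>7)
P1 drop C (D beats it: P:9>0 Q:8>5)
P1→{D,E} P2→{P,Q}

Survivors P1:{D,E} P2:{P,Q}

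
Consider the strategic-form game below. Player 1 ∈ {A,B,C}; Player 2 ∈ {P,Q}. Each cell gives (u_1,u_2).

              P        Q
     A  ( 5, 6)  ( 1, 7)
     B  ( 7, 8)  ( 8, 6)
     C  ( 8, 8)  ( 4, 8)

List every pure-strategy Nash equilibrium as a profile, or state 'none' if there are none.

(A,P): not NE [P1→C gives 8>5; P2→Q gives 7>6]
(A,Q): not NE [P1→B gives 8>1]
(B,P): not NE [P1→C gives 8>7]
(B,Q): not NE [P2→P gives 8>6]
(C,P): NE
(C,Q): not NE [P1→B gives 8>4]

NE set: (C,P)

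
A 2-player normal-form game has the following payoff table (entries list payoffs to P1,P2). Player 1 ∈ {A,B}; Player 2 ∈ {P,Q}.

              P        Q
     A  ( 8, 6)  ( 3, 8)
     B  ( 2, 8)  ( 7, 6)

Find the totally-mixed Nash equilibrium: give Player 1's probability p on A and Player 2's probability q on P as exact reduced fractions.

P1 indiff ⇒ q·8+(1-q)·3 = q·2+(1-q)·7 ⇒ q(6) = (1-q)(4) ⇒ q = 2/5
P2 indiff ⇒ p·6+(1-p)·8 = p·8+(1-p)·6 ⇒ p(-2) = (1-p)(-2) ⇒ p = 1/2

P1 mixes 1/2 on A; P2 mixes 2/5 on P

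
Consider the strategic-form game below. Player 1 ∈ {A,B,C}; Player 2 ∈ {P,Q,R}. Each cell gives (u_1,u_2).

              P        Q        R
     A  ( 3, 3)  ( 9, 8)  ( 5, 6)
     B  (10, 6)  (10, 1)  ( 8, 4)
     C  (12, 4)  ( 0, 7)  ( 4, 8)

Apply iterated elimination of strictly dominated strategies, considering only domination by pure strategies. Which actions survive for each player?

IESDS → P1:{B,C} P2:{P,R}

P1 drop A (B beats it: P:10>3 Q:10>9 R:8>5)
P2 drop Q (R beats it: B:4>1 C:8>7)
P1→{B,C} P2→{P,R}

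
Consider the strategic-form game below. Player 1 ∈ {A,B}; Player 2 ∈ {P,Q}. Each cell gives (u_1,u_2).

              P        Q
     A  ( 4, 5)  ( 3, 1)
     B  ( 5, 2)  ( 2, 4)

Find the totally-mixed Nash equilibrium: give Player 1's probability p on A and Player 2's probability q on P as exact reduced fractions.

P1 indiff ⇒ q·4+(1-q)·3 = q·5+(1-q)·2 ⇒ q(-1) = (1-q)(-1) ⇒ q = 1/2
P2 indiff ⇒ p·5+(1-p)·2 = p·1+(1-p)·4 ⇒ p(4) = (1-p)(2) ⇒ p = 1/3

p=1/3, q=1/2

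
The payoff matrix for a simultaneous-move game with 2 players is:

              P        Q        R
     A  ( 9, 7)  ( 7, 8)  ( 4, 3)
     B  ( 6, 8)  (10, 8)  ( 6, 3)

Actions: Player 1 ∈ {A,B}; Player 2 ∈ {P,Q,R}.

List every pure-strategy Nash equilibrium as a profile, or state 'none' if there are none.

Nash profiles: (B,Q)

(A,P): not NE [P2→Q gives 8>7]
(A,Q): not NE [P1→B gives 10>7]
(A,R): not NE [P1→B gives 6>4; P2→Q gives 8>3]
(B,P): not NE [P1→A gives 9>6]
(B,Q): NE
(B,R): not NE [P2→Q gives 8>3]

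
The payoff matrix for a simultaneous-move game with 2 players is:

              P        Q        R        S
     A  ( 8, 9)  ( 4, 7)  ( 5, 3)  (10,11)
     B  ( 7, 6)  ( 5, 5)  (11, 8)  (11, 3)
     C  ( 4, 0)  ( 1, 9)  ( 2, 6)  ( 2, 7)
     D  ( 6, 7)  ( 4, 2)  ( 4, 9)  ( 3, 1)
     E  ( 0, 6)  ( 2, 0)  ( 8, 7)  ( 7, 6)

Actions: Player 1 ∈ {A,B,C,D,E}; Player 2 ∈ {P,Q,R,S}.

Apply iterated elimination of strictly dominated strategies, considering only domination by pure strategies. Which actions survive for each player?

IESDS → P1:{A,B} P2:{P,R,S}

P1 drop C (A beats it: P:8>4 Q:4>1 R:5>2 S:10>2)
P1 drop D (B beats it: P:7>6 Q:5>4 R:11>4 S:11>3)
P1 drop E (B beats it: P:7>0 Q:5>2 R:11>8 S:11>7)
P2 drop Q (P beats it: A:9>7 B:6>5)
P1→{A,B} P2→{P,R,S}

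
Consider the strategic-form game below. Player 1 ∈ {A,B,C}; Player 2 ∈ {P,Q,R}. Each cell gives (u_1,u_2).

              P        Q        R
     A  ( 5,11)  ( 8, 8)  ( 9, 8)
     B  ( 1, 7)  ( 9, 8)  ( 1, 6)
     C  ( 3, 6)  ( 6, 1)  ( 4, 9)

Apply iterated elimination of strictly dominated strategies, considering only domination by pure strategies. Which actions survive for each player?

Remaining: P1:{A,B} P2:{P,Q}

P1 drop C (A beats it: P:5>3 Q:8>6 R:9>4)
P2 drop R (P beats it: A:11>8 B:7>6)
P1→{A,B} P2→{P,Q}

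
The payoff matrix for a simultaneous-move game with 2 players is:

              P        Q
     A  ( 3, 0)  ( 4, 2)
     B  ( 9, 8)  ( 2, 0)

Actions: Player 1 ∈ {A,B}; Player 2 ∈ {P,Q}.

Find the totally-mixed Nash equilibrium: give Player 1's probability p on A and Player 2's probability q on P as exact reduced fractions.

P1 mixes 4/5 on A; P2 mixes 1/4 on P

P1 indiff ⇒ q·3+(1-q)·4 = q·9+(1-q)·2 ⇒ q(-6) = (1-q)(-2) ⇒ q = 1/4
P2 indiff ⇒ p·0+(1-p)·8 = p·2+(1-p)·0 ⇒ p(-2) = (1-p)(-8) ⇒ p = 4/5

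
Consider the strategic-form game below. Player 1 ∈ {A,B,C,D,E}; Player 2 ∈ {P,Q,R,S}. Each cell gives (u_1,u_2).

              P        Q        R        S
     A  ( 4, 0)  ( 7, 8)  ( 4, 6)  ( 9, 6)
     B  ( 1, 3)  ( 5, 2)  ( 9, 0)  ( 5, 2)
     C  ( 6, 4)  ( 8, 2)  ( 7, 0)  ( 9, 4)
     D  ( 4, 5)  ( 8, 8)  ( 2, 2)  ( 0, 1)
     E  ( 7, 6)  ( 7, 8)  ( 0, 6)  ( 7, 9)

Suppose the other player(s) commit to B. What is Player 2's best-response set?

u_2(P vs B) = 3
u_2(Q vs B) = 2
u_2(R vs B) = 0
u_2(S vs B) = 2
max payoff 3 at {P}

P2 best: {P}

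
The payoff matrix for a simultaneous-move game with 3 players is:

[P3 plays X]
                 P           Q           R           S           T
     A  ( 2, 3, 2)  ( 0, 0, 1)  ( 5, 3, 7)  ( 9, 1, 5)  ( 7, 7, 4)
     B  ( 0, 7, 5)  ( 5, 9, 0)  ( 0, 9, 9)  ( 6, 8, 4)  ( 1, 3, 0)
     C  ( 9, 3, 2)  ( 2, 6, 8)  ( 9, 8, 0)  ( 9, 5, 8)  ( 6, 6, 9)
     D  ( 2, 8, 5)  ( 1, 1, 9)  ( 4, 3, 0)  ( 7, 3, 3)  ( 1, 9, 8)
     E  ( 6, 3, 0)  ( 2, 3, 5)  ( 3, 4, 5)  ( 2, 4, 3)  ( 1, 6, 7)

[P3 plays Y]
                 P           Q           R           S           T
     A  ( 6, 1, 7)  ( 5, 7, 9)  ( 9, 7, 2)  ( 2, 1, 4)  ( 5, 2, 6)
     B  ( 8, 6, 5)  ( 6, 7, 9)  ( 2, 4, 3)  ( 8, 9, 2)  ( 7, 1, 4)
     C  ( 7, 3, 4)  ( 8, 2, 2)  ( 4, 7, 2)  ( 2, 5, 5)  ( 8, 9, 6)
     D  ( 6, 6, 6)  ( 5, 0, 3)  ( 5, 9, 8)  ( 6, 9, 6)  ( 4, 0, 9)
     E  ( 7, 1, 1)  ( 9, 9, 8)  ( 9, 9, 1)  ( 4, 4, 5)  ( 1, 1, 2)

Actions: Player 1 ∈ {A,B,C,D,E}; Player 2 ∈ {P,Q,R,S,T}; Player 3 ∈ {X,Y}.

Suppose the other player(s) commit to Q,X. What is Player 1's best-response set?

argmax u_1 = {B}

u_1(A vs Q,X) = 0
u_1(B vs Q,X) = 5
u_1(C vs Q,X) = 2
u_1(D vs Q,X) = 1
u_1(E vs Q,X) = 2
max payoff 5 at {B}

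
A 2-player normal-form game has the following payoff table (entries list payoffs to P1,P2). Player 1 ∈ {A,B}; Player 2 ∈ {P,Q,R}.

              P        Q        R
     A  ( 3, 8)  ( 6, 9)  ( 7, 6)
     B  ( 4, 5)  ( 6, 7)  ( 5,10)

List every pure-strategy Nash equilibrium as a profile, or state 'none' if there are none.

NE set: (A,Q)

(A,P): not NE [P1→B gives 4>3; P2→Q gives 9>8]
(A,Q): NE
(A,R): not NE [P2→Q gives 9>6]
(B,P): not NE [P2→R gives 10>5]
(B,Q): not NE [P2→R gives 10>7]
(B,R): not NE [P1→A gives 7>5]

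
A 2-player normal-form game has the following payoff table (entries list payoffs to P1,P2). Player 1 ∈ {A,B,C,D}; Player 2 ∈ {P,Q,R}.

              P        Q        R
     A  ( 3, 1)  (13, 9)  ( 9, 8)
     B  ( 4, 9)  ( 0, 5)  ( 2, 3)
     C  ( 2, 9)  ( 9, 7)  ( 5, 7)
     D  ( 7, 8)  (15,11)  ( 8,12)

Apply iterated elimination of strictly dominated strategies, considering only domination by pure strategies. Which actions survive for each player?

IESDS → P1:{A,D} P2:{Q,R}

P1 drop B (D beats it: P:7>4 Q:15>0 R:8>2)
P1 drop C (A beats it: P:3>2 Q:13>9 R:9>5)
P2 drop P (Q beats it: A:9>1 D:11>8)
P1→{A,D} P2→{Q,R}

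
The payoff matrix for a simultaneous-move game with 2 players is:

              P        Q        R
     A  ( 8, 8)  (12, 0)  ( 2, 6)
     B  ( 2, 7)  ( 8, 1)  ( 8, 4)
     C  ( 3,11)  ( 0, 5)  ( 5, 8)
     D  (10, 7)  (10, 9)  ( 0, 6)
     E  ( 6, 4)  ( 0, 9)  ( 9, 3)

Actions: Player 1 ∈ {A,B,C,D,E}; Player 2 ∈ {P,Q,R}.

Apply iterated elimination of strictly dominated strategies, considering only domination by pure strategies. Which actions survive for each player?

IESDS → P1:{A,D} P2:{P,Q}

P2 drop R (P beats it: A:8>6 B:7>4 C:11>8 D:7>6 E:4>3)
P1 drop B (A beats it: P:8>2 Q:12>8)
P1 drop C (A beats it: P:8>3 Q:12>0)
P1 drop E (A beats it: P:8>6 Q:12>0)
P1→{A,D} P2→{P,Q}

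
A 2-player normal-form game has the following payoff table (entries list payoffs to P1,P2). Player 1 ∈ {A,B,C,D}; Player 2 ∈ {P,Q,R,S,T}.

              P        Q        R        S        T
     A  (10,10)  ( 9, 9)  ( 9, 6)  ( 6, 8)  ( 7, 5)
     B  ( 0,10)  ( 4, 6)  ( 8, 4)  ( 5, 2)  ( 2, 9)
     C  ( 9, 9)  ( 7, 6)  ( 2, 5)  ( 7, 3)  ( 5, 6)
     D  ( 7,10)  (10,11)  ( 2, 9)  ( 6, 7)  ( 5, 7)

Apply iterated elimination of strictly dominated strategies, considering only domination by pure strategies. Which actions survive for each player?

P1 drop B (A beats it: P:10>0 Q:9>4 R:9>8 S:6>5 T:7>2)
P2 drop R (P beats it: A:10>6 C:9>5 D:10>9)
P2 drop S (P beats it: A:10>8 C:9>3 D:10>7)
P1 drop C (A beats it: P:10>9 Q:9>7 T:7>5)
P2 drop T (P beats it: A:10>5 D:10>7)
P1→{A,D} P2→{P,Q}

Survivors P1:{A,D} P2:{P,Q}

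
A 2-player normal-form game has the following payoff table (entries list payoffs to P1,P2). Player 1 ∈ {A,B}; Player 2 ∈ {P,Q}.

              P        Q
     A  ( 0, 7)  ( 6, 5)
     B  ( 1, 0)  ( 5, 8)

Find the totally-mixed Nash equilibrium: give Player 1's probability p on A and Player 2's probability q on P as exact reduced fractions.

P1 indiff ⇒ q·0+(1-q)·6 = q·1+(1-q)·5 ⇒ q(-1) = (1-q)(-1) ⇒ q = 1/2
P2 indiff ⇒ p·7+(1-p)·0 = p·5+(1-p)·8 ⇒ p(2) = (1-p)(8) ⇒ p = 4/5

P1 mixes 4/5 on A; P2 mixes 1/2 on P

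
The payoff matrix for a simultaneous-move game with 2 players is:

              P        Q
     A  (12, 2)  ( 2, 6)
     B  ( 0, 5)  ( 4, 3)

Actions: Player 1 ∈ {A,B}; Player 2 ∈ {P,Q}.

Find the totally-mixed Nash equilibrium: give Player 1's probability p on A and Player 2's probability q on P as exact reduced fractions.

P1 indiff ⇒ q·12+(1-q)·2 = q·0+(1-q)·4 ⇒ q(12) = (1-q)(2) ⇒ q = 1/7
P2 indiff ⇒ p·2+(1-p)·5 = p·6+(1-p)·3 ⇒ p(-4) = (1-p)(-2) ⇒ p = 1/3

(p,q) = (1/3, 1/7)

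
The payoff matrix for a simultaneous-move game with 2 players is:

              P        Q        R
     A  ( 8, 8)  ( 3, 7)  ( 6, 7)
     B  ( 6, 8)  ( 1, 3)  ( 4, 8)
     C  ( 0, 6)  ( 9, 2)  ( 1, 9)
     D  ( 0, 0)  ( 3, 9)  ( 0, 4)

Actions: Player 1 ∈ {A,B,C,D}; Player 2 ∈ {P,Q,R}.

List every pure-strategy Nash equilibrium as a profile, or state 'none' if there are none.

NE set: (A,P)

(A,P): NE
(A,Q): not NE [P1→C gives 9>3; P2→P gives 8>7]
(A,R): not NE [P2→P gives 8>7]
(B,P): not NE [P1→A gives 8>6]
(B,Q): not NE [P1→C gives 9>1; P2→R gives 8>3]
(B,R): not NE [P1→A gives 6>4]
(C,P): not NE [P1→A gives 8>0; P2→R gives 9>6]
(C,Q): not NE [P2→R gives 9>2]
(C,R): not NE [P1→A gives 6>1]
(D,P): not NE [P1→A gives 8>0; P2→Q gives 9>0]
(D,Q): not NE [P1→C gives 9>3]
(D,R): not NE [P1→A gives 6>0; P2→Q gives 9>4]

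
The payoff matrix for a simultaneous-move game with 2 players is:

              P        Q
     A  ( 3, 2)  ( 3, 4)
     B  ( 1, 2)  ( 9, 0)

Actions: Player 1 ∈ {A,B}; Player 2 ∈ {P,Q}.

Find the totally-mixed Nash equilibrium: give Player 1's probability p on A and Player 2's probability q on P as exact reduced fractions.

p=1/2, q=3/4

P1 indiff ⇒ q·3+(1-q)·3 = q·1+(1-q)·9 ⇒ q(2) = (1-q)(6) ⇒ q = 3/4
P2 indiff ⇒ p·2+(1-p)·2 = p·4+(1-p)·0 ⇒ p(-2) = (1-p)(-2) ⇒ p = 1/2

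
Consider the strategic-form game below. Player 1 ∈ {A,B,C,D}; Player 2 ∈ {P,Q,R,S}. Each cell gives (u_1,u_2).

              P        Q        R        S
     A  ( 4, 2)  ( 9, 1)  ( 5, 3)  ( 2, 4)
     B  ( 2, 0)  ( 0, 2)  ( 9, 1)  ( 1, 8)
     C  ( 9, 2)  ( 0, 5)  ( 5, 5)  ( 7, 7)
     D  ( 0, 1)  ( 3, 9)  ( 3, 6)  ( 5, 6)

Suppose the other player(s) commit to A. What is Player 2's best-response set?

u_2(P vs A) = 2
u_2(Q vs A) = 1
u_2(R vs A) = 3
u_2(S vs A) = 4
max payoff 4 at {S}

P2 best: {S}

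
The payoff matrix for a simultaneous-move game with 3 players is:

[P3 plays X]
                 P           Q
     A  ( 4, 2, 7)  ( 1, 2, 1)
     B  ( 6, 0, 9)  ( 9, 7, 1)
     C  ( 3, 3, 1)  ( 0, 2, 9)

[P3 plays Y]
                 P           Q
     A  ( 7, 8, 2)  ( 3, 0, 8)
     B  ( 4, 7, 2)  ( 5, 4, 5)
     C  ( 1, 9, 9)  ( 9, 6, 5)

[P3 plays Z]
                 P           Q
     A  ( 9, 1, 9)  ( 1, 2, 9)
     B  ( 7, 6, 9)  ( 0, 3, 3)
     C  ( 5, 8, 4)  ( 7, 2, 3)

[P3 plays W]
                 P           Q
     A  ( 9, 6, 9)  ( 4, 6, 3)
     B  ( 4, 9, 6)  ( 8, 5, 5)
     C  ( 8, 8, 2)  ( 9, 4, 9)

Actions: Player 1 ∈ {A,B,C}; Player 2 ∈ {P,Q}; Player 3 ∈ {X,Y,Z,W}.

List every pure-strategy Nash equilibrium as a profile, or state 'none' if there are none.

(A,P,X): not NE [P1→B gives 6>4; P3→W gives 9>7]
(A,P,Y): not NE [P3→W gives 9>2]
(A,P,Z): not NE [P2→Q gives 2>1]
(A,P,W): NE
(A,Q,X): not NE [P1→B gives 9>1; P3→Z gives 9>1]
(A,Q,Y): not NE [P1→C gives 9>3; P2→P gives 8>0; P3→Z gives 9>8]
(A,Q,Z): not NE [P1→C gives 7>1]
(A,Q,W): not NE [P1→C gives 9>4; P3→Z gives 9>3]
(B,P,X): not NE [P2→Q gives 7>0]
(B,P,Y): not NE [P1→A gives 7>4; P3→Z gives 9>2]
(B,P,Z): not NE [P1→A gives 9>7]
(B,P,W): not NE [P1→A gives 9>4; P3→Z gives 9>6]
(B,Q,X): not NE [P3→W gives 5>1]
(B,Q,Y): not NE [P1→C gives 9>5; P2→P gives 7>4]
(B,Q,Z): not NE [P1→C gives 7>0; P2→P gives 6>3; P3→W gives 5>3]
(B,Q,W): not NE [P1→C gives 9>8; P2→P gives 9>5]
(C,P,X): not NE [P1→B gives 6>3; P3→Y gives 9>1]
(C,P,Y): not NE [P1→A gives 7>1]
(C,P,Z): not NE [P1→A gives 9>5; P3→Y gives 9>4]
(C,P,W): not NE [P1→A gives 9>8; P3→Y gives 9>2]
(C,Q,X): not NE [P1→B gives 9>0; P2→P gives 3>2]
(C,Q,Y): not NE [P2→P gives 9>6; P3→W gives 9>5]
(C,Q,Z): not NE [P2→P gives 8>2; P3→W gives 9>3]
(C,Q,W): not NE [P2→P gives 8>4]

NE set: (A,P,W)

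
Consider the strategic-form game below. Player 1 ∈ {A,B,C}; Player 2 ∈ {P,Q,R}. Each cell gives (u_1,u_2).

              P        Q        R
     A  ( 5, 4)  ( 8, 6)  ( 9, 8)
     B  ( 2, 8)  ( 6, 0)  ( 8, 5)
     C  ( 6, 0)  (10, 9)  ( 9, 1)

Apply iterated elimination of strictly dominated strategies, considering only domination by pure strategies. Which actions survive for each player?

P1 drop B (A beats it: P:5>2 Q:8>6 R:9>8)
P2 drop P (Q beats it: A:6>4 C:9>0)
P1→{A,C} P2→{Q,R}

Remaining: P1:{A,C} P2:{Q,R}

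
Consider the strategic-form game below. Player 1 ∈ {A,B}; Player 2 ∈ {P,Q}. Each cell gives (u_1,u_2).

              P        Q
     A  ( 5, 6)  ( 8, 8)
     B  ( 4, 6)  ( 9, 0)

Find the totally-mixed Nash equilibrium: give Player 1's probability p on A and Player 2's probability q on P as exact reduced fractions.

P1 indiff ⇒ q·5+(1-q)·8 = q·4+(1-q)·9 ⇒ q(1) = (1-q)(1) ⇒ q = 1/2
P2 indiff ⇒ p·6+(1-p)·6 = p·8+(1-p)·0 ⇒ p(-2) = (1-p)(-6) ⇒ p = 3/4

P1 mixes 3/4 on A; P2 mixes 1/2 on P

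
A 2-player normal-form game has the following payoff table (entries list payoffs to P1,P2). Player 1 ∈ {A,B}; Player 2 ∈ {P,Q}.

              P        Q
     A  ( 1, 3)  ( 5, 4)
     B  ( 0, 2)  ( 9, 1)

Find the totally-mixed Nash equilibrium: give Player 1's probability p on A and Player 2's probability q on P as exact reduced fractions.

(p,q) = (1/2, 4/5)

P1 indiff ⇒ q·1+(1-q)·5 = q·0+(1-q)·9 ⇒ q(1) = (1-q)(4) ⇒ q = 4/5
P2 indiff ⇒ p·3+(1-p)·2 = p·4+(1-p)·1 ⇒ p(-1) = (1-p)(-1) ⇒ p = 1/2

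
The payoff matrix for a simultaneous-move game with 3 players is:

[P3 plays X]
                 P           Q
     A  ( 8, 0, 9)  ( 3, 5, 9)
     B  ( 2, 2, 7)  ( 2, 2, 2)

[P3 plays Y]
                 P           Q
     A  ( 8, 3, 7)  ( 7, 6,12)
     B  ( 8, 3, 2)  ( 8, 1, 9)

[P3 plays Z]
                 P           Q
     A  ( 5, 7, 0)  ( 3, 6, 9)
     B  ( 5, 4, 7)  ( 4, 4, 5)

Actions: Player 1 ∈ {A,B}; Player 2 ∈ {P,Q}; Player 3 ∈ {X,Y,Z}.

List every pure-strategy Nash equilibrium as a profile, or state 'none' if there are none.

(A,P,X): not NE [P2→Q gives 5>0]
(A,P,Y): not NE [P2→Q gives 6>3; P3→X gives 9>7]
(A,P,Z): not NE [P3→X gives 9>0]
(A,Q,X): not NE [P3→Y gives 12>9]
(A,Q,Y): not NE [P1→B gives 8>7]
(A,Q,Z): not NE [P1→B gives 4>3; P2→P gives 7>6; P3→Y gives 12>9]
(B,P,X): not NE [P1→A gives 8>2]
(B,P,Y): not NE [P3→Z gives 7>2]
(B,P,Z): NE
(B,Q,X): not NE [P1→A gives 3>2; P3→Y gives 9>2]
(B,Q,Y): not NE [P2→P gives 3>1]
(B,Q,Z): not NE [P3→Y gives 9>5]

PSNE = {(B,P,Z)}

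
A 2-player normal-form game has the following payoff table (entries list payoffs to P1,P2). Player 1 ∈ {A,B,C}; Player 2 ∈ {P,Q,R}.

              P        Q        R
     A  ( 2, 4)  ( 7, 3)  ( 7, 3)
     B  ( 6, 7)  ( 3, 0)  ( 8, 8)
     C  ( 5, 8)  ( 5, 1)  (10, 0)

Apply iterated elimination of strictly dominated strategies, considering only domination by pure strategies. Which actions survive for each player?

P2 drop Q (P beats it: A:4>3 B:7>0 C:8>1)
P1 drop A (B beats it: P:6>2 R:8>7)
P1→{B,C} P2→{P,R}

Survivors P1:{B,C} P2:{P,R}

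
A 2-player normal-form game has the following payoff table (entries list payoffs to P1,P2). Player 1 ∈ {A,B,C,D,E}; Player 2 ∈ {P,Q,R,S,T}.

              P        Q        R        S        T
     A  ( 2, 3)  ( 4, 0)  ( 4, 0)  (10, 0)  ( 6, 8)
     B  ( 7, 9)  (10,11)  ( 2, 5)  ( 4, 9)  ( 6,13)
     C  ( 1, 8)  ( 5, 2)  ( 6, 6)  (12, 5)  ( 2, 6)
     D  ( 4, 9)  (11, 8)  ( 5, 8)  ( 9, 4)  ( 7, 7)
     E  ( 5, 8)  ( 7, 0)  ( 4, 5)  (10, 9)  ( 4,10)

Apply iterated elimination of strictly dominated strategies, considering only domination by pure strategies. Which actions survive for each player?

Remaining: P1:{B,D} P2:{P,Q,T}

P2 drop R (P beats it: A:3>0 B:9>5 C:8>6 D:9>8 E:8>5)
P2 drop S (T beats it: A:8>0 B:13>9 C:6>5 D:7>4 E:10>9)
P1 drop A (D beats it: P:4>2 Q:11>4 T:7>6)
P1 drop C (B beats it: P:7>1 Q:10>5 T:6>2)
P1 drop E (B beats it: P:7>5 Q:10>7 T:6>4)
P1→{B,D} P2→{P,Q,T}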